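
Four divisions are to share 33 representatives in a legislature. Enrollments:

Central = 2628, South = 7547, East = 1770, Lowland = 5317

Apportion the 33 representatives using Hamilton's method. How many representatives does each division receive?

Central: 5; South: 15; East: 3; Lowland: 10

Total 17262; standard divisor 17262/33 ≈ 523.091.
Standard quotas: Central 5.0240, South 14.4277, East 3.3837, Lowland 10.1646.
Lower quotas: Central 5, South 14, East 3, Lowland 10 (sum 32, leaving 1 seat).
Remainders in descending order: South 0.4277, East 0.3837, Lowland 0.1646, Central 0.0240.
The surplus seat goes to South.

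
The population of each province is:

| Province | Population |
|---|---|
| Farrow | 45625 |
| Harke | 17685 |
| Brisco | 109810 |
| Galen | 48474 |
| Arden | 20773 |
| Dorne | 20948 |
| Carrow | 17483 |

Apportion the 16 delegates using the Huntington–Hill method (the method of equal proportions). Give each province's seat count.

Farrow=3, Harke=1, Brisco=6, Galen=3, Arden=1, Dorne=1, Carrow=1

With divisor 17785: modified quotas Farrow 2.565, Harke 0.994, Brisco 6.174, Galen 2.726, Arden 1.168, Dorne 1.178, Carrow 0.983.
Geometric-mean thresholds: Farrow √(2·3)=2.449, Harke (min 1), Brisco √(6·7)=6.481, Galen √(2·3)=2.449, Arden √(1·2)=1.414, Dorne √(1·2)=1.414, Carrow (min 1).
Each quota rounded against its threshold gives Farrow 3, Harke 1, Brisco 6, Galen 3, Arden 1, Dorne 1, Carrow 1 (total 16).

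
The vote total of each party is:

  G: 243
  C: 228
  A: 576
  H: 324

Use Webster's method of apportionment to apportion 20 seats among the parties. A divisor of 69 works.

G 4; C 3; A 8; H 5

With modified divisor 69: modified quotas G 3.522, C 3.304, A 8.348, H 4.696.
Rounding to the nearest integer: G 4, C 3, A 8, H 5 (total 20).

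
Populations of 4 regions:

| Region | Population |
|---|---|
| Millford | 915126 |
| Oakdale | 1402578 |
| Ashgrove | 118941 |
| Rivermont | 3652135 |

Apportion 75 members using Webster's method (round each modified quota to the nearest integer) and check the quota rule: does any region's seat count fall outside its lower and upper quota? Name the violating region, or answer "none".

Rivermont

Standard quotas: Millford 11.272, Oakdale 17.277, Ashgrove 1.465, Rivermont 44.986.
Webster allocation: Millford 11, Oakdale 17, Ashgrove 1, Rivermont 46.
Rivermont has quota 44.986 (lower 44, upper 45) but receives 46 — outside the quota interval.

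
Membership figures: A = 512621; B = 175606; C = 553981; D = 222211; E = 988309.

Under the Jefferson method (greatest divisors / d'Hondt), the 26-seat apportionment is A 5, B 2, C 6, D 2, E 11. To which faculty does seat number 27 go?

Priority for the next seat is population ÷ (current seats + 1).
Priorities: A 85436.833, B 58535.333, C 79140.143, D 74070.333, E 82359.083.
Highest priority: A.

A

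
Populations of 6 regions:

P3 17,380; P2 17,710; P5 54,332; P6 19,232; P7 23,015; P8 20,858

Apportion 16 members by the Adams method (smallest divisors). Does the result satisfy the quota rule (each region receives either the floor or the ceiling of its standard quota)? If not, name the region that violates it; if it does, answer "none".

Standard quotas: P3 1.823, P2 1.858, P5 5.699, P6 2.017, P7 2.414, P8 2.188.
Adams allocation: P3 2, P2 2, P5 5, P6 2, P7 3, P8 2.
Every allocation lies between the lower and upper quota.

none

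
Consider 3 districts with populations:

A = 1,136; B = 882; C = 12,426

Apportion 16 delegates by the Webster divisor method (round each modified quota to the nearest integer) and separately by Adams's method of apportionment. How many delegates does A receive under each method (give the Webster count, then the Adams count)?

1 and 2

Webster: A 1, B 1, C 14.
Adams: A 2, B 1, C 13.
A gets 1 under Webster and 2 under Adams.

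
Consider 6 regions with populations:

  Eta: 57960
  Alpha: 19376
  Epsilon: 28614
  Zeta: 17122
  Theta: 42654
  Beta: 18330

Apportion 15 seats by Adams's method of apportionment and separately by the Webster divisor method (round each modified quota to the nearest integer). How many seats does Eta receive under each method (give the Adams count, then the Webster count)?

4 and 5

Adams: Eta 4, Alpha 2, Epsilon 2, Zeta 2, Theta 3, Beta 2.
Webster: Eta 5, Alpha 2, Epsilon 2, Zeta 1, Theta 3, Beta 2.
Eta gets 4 under Adams and 5 under Webster.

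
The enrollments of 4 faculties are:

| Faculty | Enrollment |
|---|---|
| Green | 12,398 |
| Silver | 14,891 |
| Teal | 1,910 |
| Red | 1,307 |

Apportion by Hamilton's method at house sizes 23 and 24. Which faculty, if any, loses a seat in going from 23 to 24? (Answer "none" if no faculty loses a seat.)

Teal

At 23 seats: Green 9, Silver 11, Teal 2, Red 1.
At 24 seats: Green 10, Silver 12, Teal 1, Red 1.
Teal drops from 2 to 1.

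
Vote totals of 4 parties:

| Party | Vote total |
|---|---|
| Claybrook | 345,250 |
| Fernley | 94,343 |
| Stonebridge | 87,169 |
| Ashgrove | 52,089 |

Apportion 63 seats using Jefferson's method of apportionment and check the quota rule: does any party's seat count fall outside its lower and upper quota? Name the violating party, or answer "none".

Claybrook

Standard quotas: Claybrook 37.576, Fernley 10.268, Stonebridge 9.487, Ashgrove 5.669.
Jefferson allocation: Claybrook 39, Fernley 10, Stonebridge 9, Ashgrove 5.
Claybrook has quota 37.576 (lower 37, upper 38) but receives 39 — outside the quota interval.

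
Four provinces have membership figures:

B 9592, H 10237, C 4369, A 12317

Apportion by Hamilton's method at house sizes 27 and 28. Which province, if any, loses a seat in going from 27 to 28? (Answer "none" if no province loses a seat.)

At 27 seats: B 7, H 8, C 3, A 9.
At 28 seats: B 7, H 8, C 3, A 10.
No province's allocation decreased.

none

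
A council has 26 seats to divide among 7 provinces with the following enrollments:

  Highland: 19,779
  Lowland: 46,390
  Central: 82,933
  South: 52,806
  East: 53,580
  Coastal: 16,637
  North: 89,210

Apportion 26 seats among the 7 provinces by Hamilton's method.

Highland=2, Lowland=3, Central=6, South=4, East=4, Coastal=1, North=6

Standard divisor: 361335 ÷ 26 ≈ 13897.5.
Standard quotas: Highland 1.4232, Lowland 3.3380, Central 5.9675, South 3.7997, East 3.8554, Coastal 1.1971, North 6.4191.
Lower quotas: Highland 1, Lowland 3, Central 5, South 3, East 3, Coastal 1, North 6 (sum 22, leaving 4 seats).
Remainders in descending order: Central 0.9675, East 0.8554, South 0.7997, Highland 0.4232, North 0.4191, Lowland 0.3380, Coastal 0.1971.
Largest remainders: Central, East, South, Highland receive the extra seats.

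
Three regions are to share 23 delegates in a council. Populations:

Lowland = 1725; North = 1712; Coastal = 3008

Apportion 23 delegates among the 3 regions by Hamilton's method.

The standard divisor is 6445/23 ≈ 280.217.
Standard quotas: Lowland 6.156, North 6.110, Coastal 10.735.
Lower quotas: Lowland 6, North 6, Coastal 10 (sum 22, leaving 1 seat).
Remainders in descending order: Coastal 0.735, Lowland 0.156, North 0.110.
Largest remainder: Coastal receives the extra seat.

Lowland 6, North 6, Coastal 11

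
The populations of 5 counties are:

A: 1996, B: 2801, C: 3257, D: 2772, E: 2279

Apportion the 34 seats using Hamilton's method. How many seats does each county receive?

A: 5, B: 7, C: 9, D: 7, E: 6

Standard divisor: 13105 ÷ 34 ≈ 385.441.
Standard quotas: A 5.178, B 7.267, C 8.450, D 7.192, E 5.913.
Lower quotas: A 5, B 7, C 8, D 7, E 5 (sum 32, leaving 2 seats).
Remainders in descending order: E 0.913, C 0.450, B 0.267, D 0.192, A 0.178.
Largest remainders: E, C receive the extra seats.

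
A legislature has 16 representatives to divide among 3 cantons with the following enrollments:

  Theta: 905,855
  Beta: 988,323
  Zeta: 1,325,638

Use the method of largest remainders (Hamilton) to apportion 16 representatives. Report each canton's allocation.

The standard divisor is 3219816/16 ≈ 201238.5.
Standard quotas: Theta 4.5014, Beta 4.9112, Zeta 6.5874.
Lower quotas: Theta 4, Beta 4, Zeta 6 (sum 14, leaving 2 seats).
Remainders in descending order: Beta 0.9112, Zeta 0.5874, Theta 0.5014.
Largest remainders: Beta, Zeta receive the extra seats.

Theta 4; Beta 5; Zeta 7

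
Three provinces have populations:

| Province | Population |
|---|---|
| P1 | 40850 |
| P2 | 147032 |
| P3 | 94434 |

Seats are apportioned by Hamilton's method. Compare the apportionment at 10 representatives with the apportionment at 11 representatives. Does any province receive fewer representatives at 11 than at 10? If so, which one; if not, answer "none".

P1

At 10 seats: P1 2, P2 5, P3 3.
At 11 seats: P1 1, P2 6, P3 4.
P1 drops from 2 to 1.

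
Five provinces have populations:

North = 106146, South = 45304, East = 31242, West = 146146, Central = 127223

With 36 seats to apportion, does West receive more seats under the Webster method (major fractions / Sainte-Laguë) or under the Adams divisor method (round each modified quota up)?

Webster: North 8, South 4, East 2, West 12, Central 10.
Adams: North 8, South 4, East 3, West 11, Central 10.
West gets 12 under Webster and 11 under Adams.

Webster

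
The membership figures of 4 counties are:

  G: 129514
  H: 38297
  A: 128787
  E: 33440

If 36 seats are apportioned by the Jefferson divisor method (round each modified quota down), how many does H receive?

Standard divisor 330038/36 ≈ 9167.722; standard quotas: G 14.127, H 4.177, A 14.048, E 3.648.
Rounding down gives 14, 4, 14, 3 = 35 seats, so the divisor must be adjusted.
With modified divisor 8600: modified quotas G 15.060, H 4.453, A 14.975, E 3.888.
Rounding down: G 15, H 4, A 14, E 3 (total 36).
H receives 4.

4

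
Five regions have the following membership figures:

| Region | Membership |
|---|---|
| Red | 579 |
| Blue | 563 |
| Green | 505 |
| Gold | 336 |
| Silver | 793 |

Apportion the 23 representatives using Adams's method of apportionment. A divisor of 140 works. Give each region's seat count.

Red 5; Blue 5; Green 4; Gold 3; Silver 6

With modified divisor 140: modified quotas Red 4.136, Blue 4.021, Green 3.607, Gold 2.400, Silver 5.664.
Rounding up: Red 5, Blue 5, Green 4, Gold 3, Silver 6 (total 23).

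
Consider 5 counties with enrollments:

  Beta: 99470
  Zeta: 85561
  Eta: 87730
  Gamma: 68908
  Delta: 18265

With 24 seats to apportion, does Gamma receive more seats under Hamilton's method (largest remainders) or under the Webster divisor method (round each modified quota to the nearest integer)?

Hamilton: Beta 7, Zeta 6, Eta 6, Gamma 4, Delta 1.
Webster: Beta 6, Zeta 6, Eta 6, Gamma 5, Delta 1.
Gamma gets 4 under Hamilton and 5 under Webster.

Webster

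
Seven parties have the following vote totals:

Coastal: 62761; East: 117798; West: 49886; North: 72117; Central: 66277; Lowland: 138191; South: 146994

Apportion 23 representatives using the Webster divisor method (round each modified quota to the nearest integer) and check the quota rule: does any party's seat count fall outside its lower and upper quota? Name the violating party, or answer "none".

Standard quotas: Coastal 2.207, East 4.143, West 1.754, North 2.536, Central 2.331, Lowland 4.860, South 5.169.
Webster allocation: Coastal 2, East 4, West 2, North 3, Central 2, Lowland 5, South 5.
Every allocation lies between the lower and upper quota.

none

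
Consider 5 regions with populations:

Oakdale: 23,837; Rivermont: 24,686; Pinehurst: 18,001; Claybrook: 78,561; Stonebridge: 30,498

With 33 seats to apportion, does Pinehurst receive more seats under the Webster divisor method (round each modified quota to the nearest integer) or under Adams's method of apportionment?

Webster: Oakdale 4, Rivermont 5, Pinehurst 3, Claybrook 15, Stonebridge 6.
Adams: Oakdale 4, Rivermont 5, Pinehurst 4, Claybrook 14, Stonebridge 6.
Pinehurst gets 3 under Webster and 4 under Adams.

Adams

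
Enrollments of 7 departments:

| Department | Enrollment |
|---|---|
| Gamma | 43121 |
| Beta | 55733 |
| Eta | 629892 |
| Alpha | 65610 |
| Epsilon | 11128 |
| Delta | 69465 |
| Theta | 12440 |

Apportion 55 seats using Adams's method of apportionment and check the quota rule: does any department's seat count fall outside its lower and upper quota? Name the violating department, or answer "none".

Eta

Standard quotas: Gamma 2.673, Beta 3.454, Eta 39.040, Alpha 4.066, Epsilon 0.690, Delta 4.305, Theta 0.771.
Adams allocation: Gamma 3, Beta 4, Eta 37, Alpha 4, Epsilon 1, Delta 5, Theta 1.
Eta has quota 39.040 (lower 39, upper 40) but receives 37 — outside the quota interval.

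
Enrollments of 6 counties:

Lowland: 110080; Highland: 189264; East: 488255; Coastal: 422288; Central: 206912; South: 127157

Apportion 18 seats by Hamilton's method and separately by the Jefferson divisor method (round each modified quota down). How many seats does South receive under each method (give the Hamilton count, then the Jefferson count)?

Hamilton: Lowland 1, Highland 2, East 6, Coastal 5, Central 2, South 2.
Jefferson: Lowland 1, Highland 2, East 6, Coastal 6, Central 2, South 1.
South gets 2 under Hamilton and 1 under Jefferson.

2 and 1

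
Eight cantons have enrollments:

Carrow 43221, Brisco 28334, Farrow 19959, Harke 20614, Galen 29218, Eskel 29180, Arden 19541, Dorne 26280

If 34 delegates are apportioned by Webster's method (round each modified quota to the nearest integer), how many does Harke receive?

3

Standard divisor 216347/34 ≈ 6363.147; standard quotas: Carrow 6.792, Brisco 4.453, Farrow 3.137, Harke 3.240, Galen 4.592, Eskel 4.586, Arden 3.071, Dorne 4.130.
Rounding to the nearest integer gives Carrow 7, Brisco 4, Farrow 3, Harke 3, Galen 5, Eskel 5, Arden 3, Dorne 4 — total 34, matching the house size, so no adjustment is needed.
Harke receives 3.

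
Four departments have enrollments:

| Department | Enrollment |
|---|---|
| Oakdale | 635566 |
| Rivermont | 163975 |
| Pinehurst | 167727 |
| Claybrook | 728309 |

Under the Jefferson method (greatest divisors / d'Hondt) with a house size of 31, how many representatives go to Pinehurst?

3

Standard divisor 1695577/31 ≈ 54696.032; standard quotas: Oakdale 11.620, Rivermont 2.998, Pinehurst 3.067, Claybrook 13.316.
Rounding down gives 11, 2, 3, 13 = 29 seats, so the divisor must be adjusted.
With modified divisor 52500: modified quotas Oakdale 12.106, Rivermont 3.123, Pinehurst 3.195, Claybrook 13.873.
Rounding down: Oakdale 12, Rivermont 3, Pinehurst 3, Claybrook 13 (total 31).
Pinehurst receives 3.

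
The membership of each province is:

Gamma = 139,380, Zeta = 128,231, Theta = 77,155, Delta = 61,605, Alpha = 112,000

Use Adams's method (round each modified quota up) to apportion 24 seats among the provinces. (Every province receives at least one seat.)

Standard divisor 518371/24 ≈ 21598.792; standard quotas: Gamma 6.453, Zeta 5.937, Theta 3.572, Delta 2.852, Alpha 5.185.
Rounding up gives 7, 6, 4, 3, 6 = 26 seats, so the divisor must be adjusted.
With modified divisor 24400: modified quotas Gamma 5.712, Zeta 5.255, Theta 3.162, Delta 2.525, Alpha 4.590.
Rounding up: Gamma 6, Zeta 6, Theta 4, Delta 3, Alpha 5 (total 24).

Gamma: 6, Zeta: 6, Theta: 4, Delta: 3, Alpha: 5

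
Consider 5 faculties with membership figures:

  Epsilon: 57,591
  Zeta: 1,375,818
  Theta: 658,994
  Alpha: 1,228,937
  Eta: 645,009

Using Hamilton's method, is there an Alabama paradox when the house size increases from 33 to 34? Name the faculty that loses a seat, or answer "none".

Epsilon

At 33 seats: Epsilon 1, Zeta 11, Theta 6, Alpha 10, Eta 5.
At 34 seats: Epsilon 0, Zeta 12, Theta 6, Alpha 11, Eta 5.
Epsilon drops from 1 to 0.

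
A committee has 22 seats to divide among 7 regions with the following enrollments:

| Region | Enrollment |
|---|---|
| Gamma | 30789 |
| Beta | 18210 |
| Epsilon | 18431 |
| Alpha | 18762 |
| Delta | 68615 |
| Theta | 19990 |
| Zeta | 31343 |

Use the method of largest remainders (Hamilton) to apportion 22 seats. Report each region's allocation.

Gamma 3, Beta 2, Epsilon 2, Alpha 2, Delta 7, Theta 2, Zeta 4

The standard divisor is 206140/22 = 9370.
Standard quotas: Gamma 3.2859, Beta 1.9434, Epsilon 1.9670, Alpha 2.0023, Delta 7.3228, Theta 2.1334, Zeta 3.3450.
Lower quotas: Gamma 3, Beta 1, Epsilon 1, Alpha 2, Delta 7, Theta 2, Zeta 3 (sum 19, leaving 3 seats).
Remainders in descending order: Epsilon 0.9670, Beta 0.9434, Zeta 0.3450, Delta 0.3228, Gamma 0.2859, Theta 0.1334, Alpha 0.0023.
Largest remainders: Epsilon, Beta, Zeta receive the extra seats.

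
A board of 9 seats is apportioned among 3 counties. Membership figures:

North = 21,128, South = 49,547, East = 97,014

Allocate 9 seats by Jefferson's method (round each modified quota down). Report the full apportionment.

Standard divisor 167689/9 ≈ 18632.111; standard quotas: North 1.134, South 2.659, East 5.207.
Rounding down gives 1, 2, 5 = 8 seats, so the divisor must be adjusted.
With modified divisor 16300: modified quotas North 1.296, South 3.040, East 5.952.
Rounding down: North 1, South 3, East 5 (total 9).

North=1, South=3, East=5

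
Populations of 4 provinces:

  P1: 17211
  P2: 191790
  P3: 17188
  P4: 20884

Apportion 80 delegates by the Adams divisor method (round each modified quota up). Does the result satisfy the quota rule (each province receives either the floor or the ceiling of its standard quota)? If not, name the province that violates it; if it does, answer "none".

P2

Standard quotas: P1 5.573, P2 62.100, P3 5.565, P4 6.762.
Adams allocation: P1 6, P2 61, P3 6, P4 7.
P2 has quota 62.100 (lower 62, upper 63) but receives 61 — outside the quota interval.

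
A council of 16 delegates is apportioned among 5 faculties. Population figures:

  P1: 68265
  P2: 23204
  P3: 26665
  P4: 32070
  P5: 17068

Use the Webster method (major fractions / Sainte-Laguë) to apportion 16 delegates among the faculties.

Standard divisor 167272/16 ≈ 10454.5; standard quotas: P1 6.530, P2 2.220, P3 2.551, P4 3.068, P5 1.633.
Rounding to the nearest integer gives 7, 2, 3, 3, 2 = 17 seats, so the divisor must be adjusted.
With modified divisor 10580: modified quotas P1 6.452, P2 2.193, P3 2.520, P4 3.031, P5 1.613.
Rounding to the nearest integer: P1 6, P2 2, P3 3, P4 3, P5 2 (total 16).

P1 6, P2 2, P3 3, P4 3, P5 2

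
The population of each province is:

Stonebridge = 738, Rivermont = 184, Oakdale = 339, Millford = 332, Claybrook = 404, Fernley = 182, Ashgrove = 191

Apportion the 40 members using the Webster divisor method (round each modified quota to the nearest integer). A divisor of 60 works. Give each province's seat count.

With modified divisor 60: modified quotas Stonebridge 12.300, Rivermont 3.067, Oakdale 5.650, Millford 5.533, Claybrook 6.733, Fernley 3.033, Ashgrove 3.183.
Rounding to the nearest integer: Stonebridge 12, Rivermont 3, Oakdale 6, Millford 6, Claybrook 7, Fernley 3, Ashgrove 3 (total 40).

Stonebridge 12; Rivermont 3; Oakdale 6; Millford 6; Claybrook 7; Fernley 3; Ashgrove 3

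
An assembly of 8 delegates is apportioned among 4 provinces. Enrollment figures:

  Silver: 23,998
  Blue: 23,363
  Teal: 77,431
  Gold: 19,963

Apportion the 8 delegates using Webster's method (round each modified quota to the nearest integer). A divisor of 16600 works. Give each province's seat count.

With modified divisor 16600: modified quotas Silver 1.446, Blue 1.407, Teal 4.665, Gold 1.203.
Rounding to the nearest integer: Silver 1, Blue 1, Teal 5, Gold 1 (total 8).

Silver 1, Blue 1, Teal 5, Gold 1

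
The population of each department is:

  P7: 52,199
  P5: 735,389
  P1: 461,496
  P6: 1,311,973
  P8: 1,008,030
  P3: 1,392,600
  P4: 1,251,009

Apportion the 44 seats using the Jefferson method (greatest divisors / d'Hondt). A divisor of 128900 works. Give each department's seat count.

P7=0, P5=5, P1=3, P6=10, P8=7, P3=10, P4=9

With modified divisor 128900: modified quotas P7 0.405, P5 5.705, P1 3.580, P6 10.178, P8 7.820, P3 10.804, P4 9.705.
Rounding down: P7 0, P5 5, P1 3, P6 10, P8 7, P3 10, P4 9 (total 44).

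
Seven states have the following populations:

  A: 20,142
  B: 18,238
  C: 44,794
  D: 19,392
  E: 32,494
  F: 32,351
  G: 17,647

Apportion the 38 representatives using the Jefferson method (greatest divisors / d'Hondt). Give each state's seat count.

A=4; B=4; C=9; D=4; E=7; F=7; G=3

Standard divisor 185058/38 ≈ 4869.947; standard quotas: A 4.136, B 3.745, C 9.198, D 3.982, E 6.672, F 6.643, G 3.624.
Rounding down gives 4, 3, 9, 3, 6, 6, 3 = 34 seats, so the divisor must be adjusted.
With modified divisor 4500: modified quotas A 4.476, B 4.053, C 9.954, D 4.309, E 7.221, F 7.189, G 3.922.
Rounding down: A 4, B 4, C 9, D 4, E 7, F 7, G 3 (total 38).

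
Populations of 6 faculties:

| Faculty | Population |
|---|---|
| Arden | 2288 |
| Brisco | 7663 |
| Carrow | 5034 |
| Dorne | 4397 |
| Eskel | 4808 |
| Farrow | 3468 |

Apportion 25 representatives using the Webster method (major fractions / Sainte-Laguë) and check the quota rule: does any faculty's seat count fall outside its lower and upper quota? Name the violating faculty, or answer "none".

Standard quotas: Arden 2.068, Brisco 6.927, Carrow 4.550, Dorne 3.974, Eskel 4.346, Farrow 3.135.
Webster allocation: Arden 2, Brisco 7, Carrow 5, Dorne 4, Eskel 4, Farrow 3.
Every allocation lies between the lower and upper quota.

none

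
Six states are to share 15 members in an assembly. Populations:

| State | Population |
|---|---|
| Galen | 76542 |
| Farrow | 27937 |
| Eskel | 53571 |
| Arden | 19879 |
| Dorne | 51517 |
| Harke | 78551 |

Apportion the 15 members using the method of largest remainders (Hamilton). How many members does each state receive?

The standard divisor is 307997/15 ≈ 20533.133.
Standard quotas: Galen 3.7277, Farrow 1.3606, Eskel 2.6090, Arden 0.9681, Dorne 2.5090, Harke 3.8256.
Lower quotas: Galen 3, Farrow 1, Eskel 2, Arden 0, Dorne 2, Harke 3 (sum 11, leaving 4 seats).
Remainders in descending order: Arden 0.9681, Harke 0.8256, Galen 0.7277, Eskel 0.6090, Dorne 0.5090, Farrow 0.3606.
Largest remainders: Arden, Harke, Galen, Eskel receive the extra seats.

Galen 4, Farrow 1, Eskel 3, Arden 1, Dorne 2, Harke 4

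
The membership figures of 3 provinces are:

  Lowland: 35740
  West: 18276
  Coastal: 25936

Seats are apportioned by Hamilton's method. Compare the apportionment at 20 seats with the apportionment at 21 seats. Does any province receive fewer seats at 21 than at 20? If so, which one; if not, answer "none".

none

At 20 seats: Lowland 9, West 5, Coastal 6.
At 21 seats: Lowland 9, West 5, Coastal 7.
No province's allocation decreased.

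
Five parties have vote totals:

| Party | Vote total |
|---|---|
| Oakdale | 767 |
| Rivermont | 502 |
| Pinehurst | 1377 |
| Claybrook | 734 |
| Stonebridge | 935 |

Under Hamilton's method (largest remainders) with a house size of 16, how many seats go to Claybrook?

3

Standard divisor: 4315 ÷ 16 ≈ 269.688.
Standard quotas: Oakdale 2.844, Rivermont 1.861, Pinehurst 5.106, Claybrook 2.722, Stonebridge 3.467.
Lower quotas: Oakdale 2, Rivermont 1, Pinehurst 5, Claybrook 2, Stonebridge 3 (sum 13, leaving 3 seats).
Remainders in descending order: Rivermont 0.861, Oakdale 0.844, Claybrook 0.722, Stonebridge 0.467, Pinehurst 0.106.
Largest remainders: Rivermont, Oakdale, Claybrook receive the extra seats.
Claybrook receives 3.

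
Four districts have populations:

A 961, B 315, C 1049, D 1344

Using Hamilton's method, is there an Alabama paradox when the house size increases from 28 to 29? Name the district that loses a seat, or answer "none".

At 28 seats: A 7, B 3, C 8, D 10.
At 29 seats: A 8, B 2, C 8, D 11.
B drops from 3 to 2.

B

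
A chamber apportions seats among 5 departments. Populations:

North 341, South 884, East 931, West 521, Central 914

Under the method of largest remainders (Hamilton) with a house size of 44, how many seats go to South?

11

The standard divisor is 3591/44 ≈ 81.614.
Standard quotas: North 4.178, South 10.832, East 11.407, West 6.384, Central 11.199.
Lower quotas: North 4, South 10, East 11, West 6, Central 11 (sum 42, leaving 2 seats).
Remainders in descending order: South 0.832, East 0.407, West 0.384, Central 0.199, North 0.178.
The surplus seats go to South, East.
South receives 11.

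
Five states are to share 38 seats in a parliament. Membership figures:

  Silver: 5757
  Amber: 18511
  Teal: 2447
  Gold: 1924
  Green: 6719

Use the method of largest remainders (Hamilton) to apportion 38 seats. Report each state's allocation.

Silver=6, Amber=20, Teal=3, Gold=2, Green=7

Standard divisor: 35358 ÷ 38 ≈ 930.474.
Standard quotas: Silver 6.1872, Amber 19.8942, Teal 2.6298, Gold 2.0678, Green 7.2211.
Lower quotas: Silver 6, Amber 19, Teal 2, Gold 2, Green 7 (sum 36, leaving 2 seats).
Remainders in descending order: Amber 0.8942, Teal 0.6298, Green 0.2211, Silver 0.1872, Gold 0.0678.
Largest remainders: Amber, Teal receive the extra seats.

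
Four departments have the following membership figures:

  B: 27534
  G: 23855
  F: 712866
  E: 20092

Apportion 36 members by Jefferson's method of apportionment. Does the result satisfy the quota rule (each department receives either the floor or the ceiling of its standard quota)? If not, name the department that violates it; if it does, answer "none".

F

Standard quotas: B 1.264, G 1.095, F 32.719, E 0.922.
Jefferson allocation: B 1, G 1, F 34, E 0.
F has quota 32.719 (lower 32, upper 33) but receives 34 — outside the quota interval.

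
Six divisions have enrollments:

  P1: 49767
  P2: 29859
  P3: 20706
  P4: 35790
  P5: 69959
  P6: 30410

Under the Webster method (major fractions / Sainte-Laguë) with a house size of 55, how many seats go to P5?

Standard divisor 236491/55 ≈ 4299.836; standard quotas: P1 11.574, P2 6.944, P3 4.816, P4 8.324, P5 16.270, P6 7.072.
Rounding to the nearest integer gives P1 12, P2 7, P3 5, P4 8, P5 16, P6 7 — total 55, matching the house size, so no adjustment is needed.
P5 receives 16.

16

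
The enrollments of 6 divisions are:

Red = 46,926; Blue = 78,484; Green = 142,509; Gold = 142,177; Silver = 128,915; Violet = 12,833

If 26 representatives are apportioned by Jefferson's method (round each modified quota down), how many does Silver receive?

6

Standard divisor 551844/26 ≈ 21224.769; standard quotas: Red 2.211, Blue 3.698, Green 6.714, Gold 6.699, Silver 6.074, Violet 0.605.
Rounding down gives 2, 3, 6, 6, 6, 0 = 23 seats, so the divisor must be adjusted.
With modified divisor 19000: modified quotas Red 2.470, Blue 4.131, Green 7.500, Gold 7.483, Silver 6.785, Violet 0.675.
Rounding down: Red 2, Blue 4, Green 7, Gold 7, Silver 6, Violet 0 (total 26).
Silver receives 6.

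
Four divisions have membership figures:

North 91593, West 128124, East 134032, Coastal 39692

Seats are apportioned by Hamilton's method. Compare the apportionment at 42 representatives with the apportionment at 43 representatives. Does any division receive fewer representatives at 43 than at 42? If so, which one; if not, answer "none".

none

At 42 seats: North 10, West 14, East 14, Coastal 4.
At 43 seats: North 10, West 14, East 15, Coastal 4.
No division's allocation decreased.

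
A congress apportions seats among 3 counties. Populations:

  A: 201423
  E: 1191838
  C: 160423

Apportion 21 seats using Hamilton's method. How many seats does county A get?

3

Total 1553684; standard divisor 1553684/21 ≈ 73984.952.
Standard quotas: A 2.7225, E 16.1092, C 2.1683.
Lower quotas: A 2, E 16, C 2 (sum 20, leaving 1 seat).
Remainders in descending order: A 0.7225, C 0.1683, E 0.1092.
Largest remainder: A receives the extra seat.
A receives 3.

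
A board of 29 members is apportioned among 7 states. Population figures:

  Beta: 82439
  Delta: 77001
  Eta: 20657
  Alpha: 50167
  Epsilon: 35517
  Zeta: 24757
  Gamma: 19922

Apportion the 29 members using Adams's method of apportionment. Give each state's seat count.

Beta 7, Delta 7, Eta 2, Alpha 5, Epsilon 3, Zeta 3, Gamma 2

Standard divisor 310460/29 ≈ 10705.517; standard quotas: Beta 7.701, Delta 7.193, Eta 1.930, Alpha 4.686, Epsilon 3.318, Zeta 2.313, Gamma 1.861.
Rounding up gives 8, 8, 2, 5, 4, 3, 2 = 32 seats, so the divisor must be adjusted.
With modified divisor 12100: modified quotas Beta 6.813, Delta 6.364, Eta 1.707, Alpha 4.146, Epsilon 2.935, Zeta 2.046, Gamma 1.646.
Rounding up: Beta 7, Delta 7, Eta 2, Alpha 5, Epsilon 3, Zeta 3, Gamma 2 (total 29).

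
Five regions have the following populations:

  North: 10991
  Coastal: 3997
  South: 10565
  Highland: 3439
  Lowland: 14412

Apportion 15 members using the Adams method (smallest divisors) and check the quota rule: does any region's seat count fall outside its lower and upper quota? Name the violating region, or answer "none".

none

Standard quotas: North 3.798, Coastal 1.381, South 3.651, Highland 1.188, Lowland 4.981.
Adams allocation: North 4, Coastal 2, South 3, Highland 1, Lowland 5.
Every allocation lies between the lower and upper quota.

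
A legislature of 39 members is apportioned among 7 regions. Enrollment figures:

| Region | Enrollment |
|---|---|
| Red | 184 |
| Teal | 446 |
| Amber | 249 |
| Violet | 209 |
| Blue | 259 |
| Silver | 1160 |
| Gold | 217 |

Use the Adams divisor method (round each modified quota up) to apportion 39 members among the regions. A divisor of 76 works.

With modified divisor 76: modified quotas Red 2.421, Teal 5.868, Amber 3.276, Violet 2.750, Blue 3.408, Silver 15.263, Gold 2.855.
Rounding up: Red 3, Teal 6, Amber 4, Violet 3, Blue 4, Silver 16, Gold 3 (total 39).

Red 3, Teal 6, Amber 4, Violet 3, Blue 4, Silver 16, Gold 3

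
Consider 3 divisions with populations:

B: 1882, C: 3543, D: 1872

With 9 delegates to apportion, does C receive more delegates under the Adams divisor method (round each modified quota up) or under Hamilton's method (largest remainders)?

Hamilton

Adams: B 3, C 4, D 2.
Hamilton: B 2, C 5, D 2.
C gets 4 under Adams and 5 under Hamilton.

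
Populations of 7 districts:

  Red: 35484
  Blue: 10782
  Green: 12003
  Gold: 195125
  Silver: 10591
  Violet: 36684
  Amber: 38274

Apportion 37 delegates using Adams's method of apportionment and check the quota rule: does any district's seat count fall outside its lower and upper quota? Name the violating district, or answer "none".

Standard quotas: Red 3.874, Blue 1.177, Green 1.310, Gold 21.300, Silver 1.156, Violet 4.005, Amber 4.178.
Adams allocation: Red 4, Blue 2, Green 2, Gold 19, Silver 2, Violet 4, Amber 4.
Gold has quota 21.300 (lower 21, upper 22) but receives 19 — outside the quota interval.

Gold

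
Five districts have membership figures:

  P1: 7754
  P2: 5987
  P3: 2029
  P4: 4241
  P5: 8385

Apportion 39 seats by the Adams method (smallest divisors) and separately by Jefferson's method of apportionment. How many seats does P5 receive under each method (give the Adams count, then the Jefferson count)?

11 and 12

Adams: P1 11, P2 8, P3 3, P4 6, P5 11.
Jefferson: P1 11, P2 8, P3 2, P4 6, P5 12.
P5 gets 11 under Adams and 12 under Jefferson.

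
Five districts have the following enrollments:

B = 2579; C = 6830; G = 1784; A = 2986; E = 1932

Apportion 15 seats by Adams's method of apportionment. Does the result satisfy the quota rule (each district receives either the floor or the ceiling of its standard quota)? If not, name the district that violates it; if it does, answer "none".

none

Standard quotas: B 2.401, C 6.359, G 1.661, A 2.780, E 1.799.
Adams allocation: B 2, C 6, G 2, A 3, E 2.
Every allocation lies between the lower and upper quota.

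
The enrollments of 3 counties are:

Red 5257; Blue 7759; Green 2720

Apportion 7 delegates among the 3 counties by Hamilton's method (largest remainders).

The standard divisor is 15736/7 = 2248.
Standard quotas: Red 2.3385, Blue 3.4515, Green 1.2100.
Lower quotas: Red 2, Blue 3, Green 1 (sum 6, leaving 1 seat).
Remainders in descending order: Blue 0.4515, Red 0.3385, Green 0.2100.
The surplus seat goes to Blue.

Red: 2, Blue: 4, Green: 1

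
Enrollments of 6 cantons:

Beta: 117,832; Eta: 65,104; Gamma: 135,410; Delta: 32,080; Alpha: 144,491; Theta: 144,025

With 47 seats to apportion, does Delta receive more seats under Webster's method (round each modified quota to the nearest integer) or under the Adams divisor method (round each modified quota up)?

Adams

Webster: Beta 9, Eta 5, Gamma 10, Delta 2, Alpha 11, Theta 10.
Adams: Beta 9, Eta 5, Gamma 10, Delta 3, Alpha 10, Theta 10.
Delta gets 2 under Webster and 3 under Adams.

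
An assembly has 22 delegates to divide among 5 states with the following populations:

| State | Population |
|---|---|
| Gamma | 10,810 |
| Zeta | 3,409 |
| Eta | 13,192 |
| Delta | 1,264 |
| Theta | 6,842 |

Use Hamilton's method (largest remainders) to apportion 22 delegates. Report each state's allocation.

Standard divisor: 35517 ÷ 22 ≈ 1614.409.
Standard quotas: Gamma 6.6959, Zeta 2.1116, Eta 8.1714, Delta 0.7829, Theta 4.2381.
Lower quotas: Gamma 6, Zeta 2, Eta 8, Delta 0, Theta 4 (sum 20, leaving 2 seats).
Remainders in descending order: Delta 0.7829, Gamma 0.6959, Theta 0.2381, Eta 0.1714, Zeta 0.1116.
The surplus seats go to Delta, Gamma.

Gamma 7, Zeta 2, Eta 8, Delta 1, Theta 4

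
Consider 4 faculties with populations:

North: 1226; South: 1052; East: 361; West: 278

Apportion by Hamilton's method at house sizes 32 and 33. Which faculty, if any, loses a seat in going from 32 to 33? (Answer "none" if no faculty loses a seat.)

At 32 seats: North 13, South 12, East 4, West 3.
At 33 seats: North 14, South 12, East 4, West 3.
No faculty's allocation decreased.

none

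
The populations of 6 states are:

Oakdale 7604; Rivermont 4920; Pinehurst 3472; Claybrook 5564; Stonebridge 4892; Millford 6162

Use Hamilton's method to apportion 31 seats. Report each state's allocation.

Standard divisor: 32614 ÷ 31 ≈ 1052.065.
Standard quotas: Oakdale 7.2277, Rivermont 4.6765, Pinehurst 3.3002, Claybrook 5.2886, Stonebridge 4.6499, Millford 5.8571.
Lower quotas: Oakdale 7, Rivermont 4, Pinehurst 3, Claybrook 5, Stonebridge 4, Millford 5 (sum 28, leaving 3 seats).
Remainders in descending order: Millford 0.8571, Rivermont 0.6765, Stonebridge 0.6499, Pinehurst 0.3002, Claybrook 0.2886, Oakdale 0.2277.
Largest remainders: Millford, Rivermont, Stonebridge receive the extra seats.

Oakdale 7, Rivermont 5, Pinehurst 3, Claybrook 5, Stonebridge 5, Millford 6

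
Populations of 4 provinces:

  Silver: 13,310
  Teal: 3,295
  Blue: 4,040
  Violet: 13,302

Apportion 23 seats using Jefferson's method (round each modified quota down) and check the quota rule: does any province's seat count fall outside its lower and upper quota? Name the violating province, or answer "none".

none

Standard quotas: Silver 9.018, Teal 2.232, Blue 2.737, Violet 9.012.
Jefferson allocation: Silver 9, Teal 2, Blue 3, Violet 9.
Every allocation lies between the lower and upper quota.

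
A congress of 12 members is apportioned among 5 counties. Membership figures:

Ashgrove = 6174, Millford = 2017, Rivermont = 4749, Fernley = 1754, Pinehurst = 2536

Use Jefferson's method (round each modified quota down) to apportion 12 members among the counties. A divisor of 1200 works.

Ashgrove: 5; Millford: 1; Rivermont: 3; Fernley: 1; Pinehurst: 2

With modified divisor 1200: modified quotas Ashgrove 5.145, Millford 1.681, Rivermont 3.958, Fernley 1.462, Pinehurst 2.113.
Rounding down: Ashgrove 5, Millford 1, Rivermont 3, Fernley 1, Pinehurst 2 (total 12).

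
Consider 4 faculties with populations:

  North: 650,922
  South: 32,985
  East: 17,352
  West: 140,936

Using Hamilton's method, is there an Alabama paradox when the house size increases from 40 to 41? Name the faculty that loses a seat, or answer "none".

At 40 seats: North 31, South 1, East 1, West 7.
At 41 seats: North 32, South 1, East 1, West 7.
No faculty's allocation decreased.

none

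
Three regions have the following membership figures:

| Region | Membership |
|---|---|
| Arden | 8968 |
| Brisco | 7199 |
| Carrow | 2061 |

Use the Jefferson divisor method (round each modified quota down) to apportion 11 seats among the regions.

Arden 6; Brisco 4; Carrow 1

Standard divisor 18228/11 ≈ 1657.091; standard quotas: Arden 5.412, Brisco 4.344, Carrow 1.244.
Rounding down gives 5, 4, 1 = 10 seats, so the divisor must be adjusted.
With modified divisor 1470: modified quotas Arden 6.101, Brisco 4.897, Carrow 1.402.
Rounding down: Arden 6, Brisco 4, Carrow 1 (total 11).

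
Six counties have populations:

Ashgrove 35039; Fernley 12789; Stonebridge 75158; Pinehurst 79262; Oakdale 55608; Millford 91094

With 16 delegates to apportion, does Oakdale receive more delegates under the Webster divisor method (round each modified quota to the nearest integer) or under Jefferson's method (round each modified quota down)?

Webster: Ashgrove 2, Fernley 1, Stonebridge 3, Pinehurst 4, Oakdale 2, Millford 4.
Jefferson: Ashgrove 1, Fernley 0, Stonebridge 4, Pinehurst 4, Oakdale 3, Millford 4.
Oakdale gets 2 under Webster and 3 under Jefferson.

Jefferson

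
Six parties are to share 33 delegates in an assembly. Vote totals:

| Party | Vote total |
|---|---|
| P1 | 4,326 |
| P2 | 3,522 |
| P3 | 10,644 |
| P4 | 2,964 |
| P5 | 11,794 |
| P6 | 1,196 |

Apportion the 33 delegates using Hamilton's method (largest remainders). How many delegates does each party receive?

The standard divisor is 34446/33 ≈ 1043.818.
Standard quotas: P1 4.1444, P2 3.3742, P3 10.1972, P4 2.8396, P5 11.2989, P6 1.1458.
Lower quotas: P1 4, P2 3, P3 10, P4 2, P5 11, P6 1 (sum 31, leaving 2 seats).
Remainders in descending order: P4 0.8396, P2 0.3742, P5 0.2989, P3 0.1972, P6 0.1458, P1 0.1444.
Largest remainders: P4, P2 receive the extra seats.

P1: 4; P2: 4; P3: 10; P4: 3; P5: 11; P6: 1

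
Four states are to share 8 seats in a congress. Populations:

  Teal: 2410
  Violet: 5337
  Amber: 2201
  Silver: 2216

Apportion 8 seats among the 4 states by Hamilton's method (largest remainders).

Teal 2; Violet 4; Amber 1; Silver 1

Total 12164; standard divisor 12164/8 ≈ 1520.5.
Standard quotas: Teal 1.5850, Violet 3.5100, Amber 1.4476, Silver 1.4574.
Lower quotas: Teal 1, Violet 3, Amber 1, Silver 1 (sum 6, leaving 2 seats).
Remainders in descending order: Teal 0.5850, Violet 0.5100, Silver 0.4574, Amber 0.4476.
The surplus seats go to Teal, Violet.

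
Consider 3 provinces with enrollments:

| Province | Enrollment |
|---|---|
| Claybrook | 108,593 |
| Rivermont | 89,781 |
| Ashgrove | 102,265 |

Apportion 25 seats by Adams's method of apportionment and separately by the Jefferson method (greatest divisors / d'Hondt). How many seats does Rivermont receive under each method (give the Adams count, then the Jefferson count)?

8 and 7

Adams: Claybrook 9, Rivermont 8, Ashgrove 8.
Jefferson: Claybrook 9, Rivermont 7, Ashgrove 9.
Rivermont gets 8 under Adams and 7 under Jefferson.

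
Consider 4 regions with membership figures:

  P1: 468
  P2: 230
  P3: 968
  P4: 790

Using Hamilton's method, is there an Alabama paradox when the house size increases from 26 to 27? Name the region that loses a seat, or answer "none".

P2

At 26 seats: P1 5, P2 3, P3 10, P4 8.
At 27 seats: P1 5, P2 2, P3 11, P4 9.
P2 drops from 3 to 2.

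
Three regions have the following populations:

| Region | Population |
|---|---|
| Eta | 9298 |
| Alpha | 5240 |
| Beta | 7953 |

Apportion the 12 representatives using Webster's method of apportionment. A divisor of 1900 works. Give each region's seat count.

Eta 5, Alpha 3, Beta 4

With modified divisor 1900: modified quotas Eta 4.894, Alpha 2.758, Beta 4.186.
Rounding to the nearest integer: Eta 5, Alpha 3, Beta 4 (total 12).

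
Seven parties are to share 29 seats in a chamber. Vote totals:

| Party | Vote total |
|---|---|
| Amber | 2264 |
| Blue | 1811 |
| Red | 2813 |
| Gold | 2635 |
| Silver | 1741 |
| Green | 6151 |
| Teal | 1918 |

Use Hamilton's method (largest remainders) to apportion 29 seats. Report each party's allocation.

The standard divisor is 19333/29 ≈ 666.655.
Standard quotas: Amber 3.3961, Blue 2.7165, Red 4.2196, Gold 3.9526, Silver 2.6115, Green 9.2267, Teal 2.8770.
Lower quotas: Amber 3, Blue 2, Red 4, Gold 3, Silver 2, Green 9, Teal 2 (sum 25, leaving 4 seats).
Remainders in descending order: Gold 0.9526, Teal 0.8770, Blue 0.7165, Silver 0.6115, Amber 0.3961, Green 0.2267, Red 0.2196.
The surplus seats go to Gold, Teal, Blue, Silver.

Amber: 3, Blue: 3, Red: 4, Gold: 4, Silver: 3, Green: 9, Teal: 3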